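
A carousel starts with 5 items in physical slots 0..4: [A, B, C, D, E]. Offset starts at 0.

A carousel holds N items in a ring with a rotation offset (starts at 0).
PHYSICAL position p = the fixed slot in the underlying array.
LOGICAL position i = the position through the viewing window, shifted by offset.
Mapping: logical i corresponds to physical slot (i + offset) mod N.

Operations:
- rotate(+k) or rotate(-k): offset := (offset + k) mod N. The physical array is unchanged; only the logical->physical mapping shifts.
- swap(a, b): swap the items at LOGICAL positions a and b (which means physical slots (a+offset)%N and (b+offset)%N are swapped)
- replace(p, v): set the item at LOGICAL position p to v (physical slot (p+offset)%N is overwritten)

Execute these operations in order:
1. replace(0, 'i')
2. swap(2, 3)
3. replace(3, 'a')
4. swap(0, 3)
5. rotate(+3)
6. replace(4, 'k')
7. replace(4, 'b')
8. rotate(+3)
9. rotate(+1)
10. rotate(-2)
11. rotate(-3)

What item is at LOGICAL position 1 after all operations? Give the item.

Answer: i

Derivation:
After op 1 (replace(0, 'i')): offset=0, physical=[i,B,C,D,E], logical=[i,B,C,D,E]
After op 2 (swap(2, 3)): offset=0, physical=[i,B,D,C,E], logical=[i,B,D,C,E]
After op 3 (replace(3, 'a')): offset=0, physical=[i,B,D,a,E], logical=[i,B,D,a,E]
After op 4 (swap(0, 3)): offset=0, physical=[a,B,D,i,E], logical=[a,B,D,i,E]
After op 5 (rotate(+3)): offset=3, physical=[a,B,D,i,E], logical=[i,E,a,B,D]
After op 6 (replace(4, 'k')): offset=3, physical=[a,B,k,i,E], logical=[i,E,a,B,k]
After op 7 (replace(4, 'b')): offset=3, physical=[a,B,b,i,E], logical=[i,E,a,B,b]
After op 8 (rotate(+3)): offset=1, physical=[a,B,b,i,E], logical=[B,b,i,E,a]
After op 9 (rotate(+1)): offset=2, physical=[a,B,b,i,E], logical=[b,i,E,a,B]
After op 10 (rotate(-2)): offset=0, physical=[a,B,b,i,E], logical=[a,B,b,i,E]
After op 11 (rotate(-3)): offset=2, physical=[a,B,b,i,E], logical=[b,i,E,a,B]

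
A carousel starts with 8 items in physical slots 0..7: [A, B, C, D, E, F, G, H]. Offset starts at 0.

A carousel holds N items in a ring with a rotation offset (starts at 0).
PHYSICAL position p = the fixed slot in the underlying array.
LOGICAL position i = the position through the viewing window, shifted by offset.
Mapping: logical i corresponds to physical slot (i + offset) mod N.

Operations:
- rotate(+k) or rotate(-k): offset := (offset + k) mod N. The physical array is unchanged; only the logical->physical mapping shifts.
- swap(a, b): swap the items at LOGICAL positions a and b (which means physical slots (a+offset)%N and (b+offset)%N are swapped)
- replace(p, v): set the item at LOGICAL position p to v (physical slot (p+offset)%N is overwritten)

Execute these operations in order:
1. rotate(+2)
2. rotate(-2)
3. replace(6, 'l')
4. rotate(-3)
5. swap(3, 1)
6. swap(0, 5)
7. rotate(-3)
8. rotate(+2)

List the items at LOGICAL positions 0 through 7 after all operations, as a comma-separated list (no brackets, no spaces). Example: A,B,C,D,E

After op 1 (rotate(+2)): offset=2, physical=[A,B,C,D,E,F,G,H], logical=[C,D,E,F,G,H,A,B]
After op 2 (rotate(-2)): offset=0, physical=[A,B,C,D,E,F,G,H], logical=[A,B,C,D,E,F,G,H]
After op 3 (replace(6, 'l')): offset=0, physical=[A,B,C,D,E,F,l,H], logical=[A,B,C,D,E,F,l,H]
After op 4 (rotate(-3)): offset=5, physical=[A,B,C,D,E,F,l,H], logical=[F,l,H,A,B,C,D,E]
After op 5 (swap(3, 1)): offset=5, physical=[l,B,C,D,E,F,A,H], logical=[F,A,H,l,B,C,D,E]
After op 6 (swap(0, 5)): offset=5, physical=[l,B,F,D,E,C,A,H], logical=[C,A,H,l,B,F,D,E]
After op 7 (rotate(-3)): offset=2, physical=[l,B,F,D,E,C,A,H], logical=[F,D,E,C,A,H,l,B]
After op 8 (rotate(+2)): offset=4, physical=[l,B,F,D,E,C,A,H], logical=[E,C,A,H,l,B,F,D]

Answer: E,C,A,H,l,B,F,D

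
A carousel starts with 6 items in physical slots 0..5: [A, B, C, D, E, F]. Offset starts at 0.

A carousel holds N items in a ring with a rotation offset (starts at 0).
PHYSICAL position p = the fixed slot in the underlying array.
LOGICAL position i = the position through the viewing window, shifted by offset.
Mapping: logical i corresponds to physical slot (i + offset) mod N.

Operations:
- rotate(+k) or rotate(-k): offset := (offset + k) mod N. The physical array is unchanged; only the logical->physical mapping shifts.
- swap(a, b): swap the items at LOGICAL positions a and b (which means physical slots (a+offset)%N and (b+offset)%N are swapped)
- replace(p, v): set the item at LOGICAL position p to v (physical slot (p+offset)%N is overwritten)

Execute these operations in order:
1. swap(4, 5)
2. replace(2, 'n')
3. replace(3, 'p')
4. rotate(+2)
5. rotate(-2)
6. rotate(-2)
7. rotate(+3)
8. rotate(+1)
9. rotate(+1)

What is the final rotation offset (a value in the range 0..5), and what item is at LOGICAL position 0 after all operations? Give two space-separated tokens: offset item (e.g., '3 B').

Answer: 3 p

Derivation:
After op 1 (swap(4, 5)): offset=0, physical=[A,B,C,D,F,E], logical=[A,B,C,D,F,E]
After op 2 (replace(2, 'n')): offset=0, physical=[A,B,n,D,F,E], logical=[A,B,n,D,F,E]
After op 3 (replace(3, 'p')): offset=0, physical=[A,B,n,p,F,E], logical=[A,B,n,p,F,E]
After op 4 (rotate(+2)): offset=2, physical=[A,B,n,p,F,E], logical=[n,p,F,E,A,B]
After op 5 (rotate(-2)): offset=0, physical=[A,B,n,p,F,E], logical=[A,B,n,p,F,E]
After op 6 (rotate(-2)): offset=4, physical=[A,B,n,p,F,E], logical=[F,E,A,B,n,p]
After op 7 (rotate(+3)): offset=1, physical=[A,B,n,p,F,E], logical=[B,n,p,F,E,A]
After op 8 (rotate(+1)): offset=2, physical=[A,B,n,p,F,E], logical=[n,p,F,E,A,B]
After op 9 (rotate(+1)): offset=3, physical=[A,B,n,p,F,E], logical=[p,F,E,A,B,n]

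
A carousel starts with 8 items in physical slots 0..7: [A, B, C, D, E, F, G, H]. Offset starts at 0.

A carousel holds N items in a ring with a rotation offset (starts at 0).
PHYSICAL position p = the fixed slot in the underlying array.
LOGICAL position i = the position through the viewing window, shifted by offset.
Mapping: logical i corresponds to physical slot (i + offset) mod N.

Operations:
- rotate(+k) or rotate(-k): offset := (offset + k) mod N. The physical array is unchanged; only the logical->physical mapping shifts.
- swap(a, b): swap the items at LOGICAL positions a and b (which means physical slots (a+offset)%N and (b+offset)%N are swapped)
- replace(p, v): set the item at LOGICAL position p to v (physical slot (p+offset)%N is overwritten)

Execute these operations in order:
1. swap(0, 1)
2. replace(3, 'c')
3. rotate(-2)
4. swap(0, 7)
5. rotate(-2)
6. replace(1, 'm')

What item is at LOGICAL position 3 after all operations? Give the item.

Answer: H

Derivation:
After op 1 (swap(0, 1)): offset=0, physical=[B,A,C,D,E,F,G,H], logical=[B,A,C,D,E,F,G,H]
After op 2 (replace(3, 'c')): offset=0, physical=[B,A,C,c,E,F,G,H], logical=[B,A,C,c,E,F,G,H]
After op 3 (rotate(-2)): offset=6, physical=[B,A,C,c,E,F,G,H], logical=[G,H,B,A,C,c,E,F]
After op 4 (swap(0, 7)): offset=6, physical=[B,A,C,c,E,G,F,H], logical=[F,H,B,A,C,c,E,G]
After op 5 (rotate(-2)): offset=4, physical=[B,A,C,c,E,G,F,H], logical=[E,G,F,H,B,A,C,c]
After op 6 (replace(1, 'm')): offset=4, physical=[B,A,C,c,E,m,F,H], logical=[E,m,F,H,B,A,C,c]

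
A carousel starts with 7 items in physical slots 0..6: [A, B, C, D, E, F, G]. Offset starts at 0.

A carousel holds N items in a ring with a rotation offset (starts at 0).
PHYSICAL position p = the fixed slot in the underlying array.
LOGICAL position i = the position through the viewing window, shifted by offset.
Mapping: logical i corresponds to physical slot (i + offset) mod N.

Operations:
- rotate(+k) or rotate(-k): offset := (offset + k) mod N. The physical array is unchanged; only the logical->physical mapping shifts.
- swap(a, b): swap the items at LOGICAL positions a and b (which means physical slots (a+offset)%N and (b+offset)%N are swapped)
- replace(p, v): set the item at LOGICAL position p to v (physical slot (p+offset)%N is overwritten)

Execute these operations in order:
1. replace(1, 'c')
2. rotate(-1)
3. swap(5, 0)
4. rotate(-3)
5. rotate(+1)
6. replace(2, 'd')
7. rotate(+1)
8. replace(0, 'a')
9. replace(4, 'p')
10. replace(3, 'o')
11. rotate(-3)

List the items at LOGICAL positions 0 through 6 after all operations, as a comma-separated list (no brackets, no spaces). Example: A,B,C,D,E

Answer: p,D,G,a,d,A,o

Derivation:
After op 1 (replace(1, 'c')): offset=0, physical=[A,c,C,D,E,F,G], logical=[A,c,C,D,E,F,G]
After op 2 (rotate(-1)): offset=6, physical=[A,c,C,D,E,F,G], logical=[G,A,c,C,D,E,F]
After op 3 (swap(5, 0)): offset=6, physical=[A,c,C,D,G,F,E], logical=[E,A,c,C,D,G,F]
After op 4 (rotate(-3)): offset=3, physical=[A,c,C,D,G,F,E], logical=[D,G,F,E,A,c,C]
After op 5 (rotate(+1)): offset=4, physical=[A,c,C,D,G,F,E], logical=[G,F,E,A,c,C,D]
After op 6 (replace(2, 'd')): offset=4, physical=[A,c,C,D,G,F,d], logical=[G,F,d,A,c,C,D]
After op 7 (rotate(+1)): offset=5, physical=[A,c,C,D,G,F,d], logical=[F,d,A,c,C,D,G]
After op 8 (replace(0, 'a')): offset=5, physical=[A,c,C,D,G,a,d], logical=[a,d,A,c,C,D,G]
After op 9 (replace(4, 'p')): offset=5, physical=[A,c,p,D,G,a,d], logical=[a,d,A,c,p,D,G]
After op 10 (replace(3, 'o')): offset=5, physical=[A,o,p,D,G,a,d], logical=[a,d,A,o,p,D,G]
After op 11 (rotate(-3)): offset=2, physical=[A,o,p,D,G,a,d], logical=[p,D,G,a,d,A,o]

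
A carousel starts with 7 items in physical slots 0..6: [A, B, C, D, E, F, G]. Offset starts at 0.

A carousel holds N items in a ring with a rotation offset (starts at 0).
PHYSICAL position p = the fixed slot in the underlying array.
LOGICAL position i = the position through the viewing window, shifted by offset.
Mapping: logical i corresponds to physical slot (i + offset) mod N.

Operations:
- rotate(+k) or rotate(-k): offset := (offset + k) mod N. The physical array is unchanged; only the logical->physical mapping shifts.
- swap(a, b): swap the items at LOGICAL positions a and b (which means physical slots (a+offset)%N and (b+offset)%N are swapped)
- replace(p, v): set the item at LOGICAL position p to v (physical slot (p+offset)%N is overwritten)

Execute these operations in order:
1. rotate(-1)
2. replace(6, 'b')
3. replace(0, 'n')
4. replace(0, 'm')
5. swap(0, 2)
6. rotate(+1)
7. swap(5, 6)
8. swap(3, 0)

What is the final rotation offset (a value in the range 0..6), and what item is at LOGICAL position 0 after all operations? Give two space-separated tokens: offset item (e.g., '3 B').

Answer: 0 D

Derivation:
After op 1 (rotate(-1)): offset=6, physical=[A,B,C,D,E,F,G], logical=[G,A,B,C,D,E,F]
After op 2 (replace(6, 'b')): offset=6, physical=[A,B,C,D,E,b,G], logical=[G,A,B,C,D,E,b]
After op 3 (replace(0, 'n')): offset=6, physical=[A,B,C,D,E,b,n], logical=[n,A,B,C,D,E,b]
After op 4 (replace(0, 'm')): offset=6, physical=[A,B,C,D,E,b,m], logical=[m,A,B,C,D,E,b]
After op 5 (swap(0, 2)): offset=6, physical=[A,m,C,D,E,b,B], logical=[B,A,m,C,D,E,b]
After op 6 (rotate(+1)): offset=0, physical=[A,m,C,D,E,b,B], logical=[A,m,C,D,E,b,B]
After op 7 (swap(5, 6)): offset=0, physical=[A,m,C,D,E,B,b], logical=[A,m,C,D,E,B,b]
After op 8 (swap(3, 0)): offset=0, physical=[D,m,C,A,E,B,b], logical=[D,m,C,A,E,B,b]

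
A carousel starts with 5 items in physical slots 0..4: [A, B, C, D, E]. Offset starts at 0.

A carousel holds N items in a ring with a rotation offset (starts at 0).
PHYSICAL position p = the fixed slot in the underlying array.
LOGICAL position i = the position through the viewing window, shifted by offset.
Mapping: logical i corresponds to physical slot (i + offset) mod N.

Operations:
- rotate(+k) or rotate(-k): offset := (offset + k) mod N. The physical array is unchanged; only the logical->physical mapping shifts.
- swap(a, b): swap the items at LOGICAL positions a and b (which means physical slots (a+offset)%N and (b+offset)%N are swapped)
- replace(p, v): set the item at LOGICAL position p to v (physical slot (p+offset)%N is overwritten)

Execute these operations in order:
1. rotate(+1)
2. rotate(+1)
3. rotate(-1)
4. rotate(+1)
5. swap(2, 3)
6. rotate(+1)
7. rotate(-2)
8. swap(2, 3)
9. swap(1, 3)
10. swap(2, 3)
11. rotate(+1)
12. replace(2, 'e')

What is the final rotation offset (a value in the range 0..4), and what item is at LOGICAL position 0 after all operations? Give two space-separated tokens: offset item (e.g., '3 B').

Answer: 2 D

Derivation:
After op 1 (rotate(+1)): offset=1, physical=[A,B,C,D,E], logical=[B,C,D,E,A]
After op 2 (rotate(+1)): offset=2, physical=[A,B,C,D,E], logical=[C,D,E,A,B]
After op 3 (rotate(-1)): offset=1, physical=[A,B,C,D,E], logical=[B,C,D,E,A]
After op 4 (rotate(+1)): offset=2, physical=[A,B,C,D,E], logical=[C,D,E,A,B]
After op 5 (swap(2, 3)): offset=2, physical=[E,B,C,D,A], logical=[C,D,A,E,B]
After op 6 (rotate(+1)): offset=3, physical=[E,B,C,D,A], logical=[D,A,E,B,C]
After op 7 (rotate(-2)): offset=1, physical=[E,B,C,D,A], logical=[B,C,D,A,E]
After op 8 (swap(2, 3)): offset=1, physical=[E,B,C,A,D], logical=[B,C,A,D,E]
After op 9 (swap(1, 3)): offset=1, physical=[E,B,D,A,C], logical=[B,D,A,C,E]
After op 10 (swap(2, 3)): offset=1, physical=[E,B,D,C,A], logical=[B,D,C,A,E]
After op 11 (rotate(+1)): offset=2, physical=[E,B,D,C,A], logical=[D,C,A,E,B]
After op 12 (replace(2, 'e')): offset=2, physical=[E,B,D,C,e], logical=[D,C,e,E,B]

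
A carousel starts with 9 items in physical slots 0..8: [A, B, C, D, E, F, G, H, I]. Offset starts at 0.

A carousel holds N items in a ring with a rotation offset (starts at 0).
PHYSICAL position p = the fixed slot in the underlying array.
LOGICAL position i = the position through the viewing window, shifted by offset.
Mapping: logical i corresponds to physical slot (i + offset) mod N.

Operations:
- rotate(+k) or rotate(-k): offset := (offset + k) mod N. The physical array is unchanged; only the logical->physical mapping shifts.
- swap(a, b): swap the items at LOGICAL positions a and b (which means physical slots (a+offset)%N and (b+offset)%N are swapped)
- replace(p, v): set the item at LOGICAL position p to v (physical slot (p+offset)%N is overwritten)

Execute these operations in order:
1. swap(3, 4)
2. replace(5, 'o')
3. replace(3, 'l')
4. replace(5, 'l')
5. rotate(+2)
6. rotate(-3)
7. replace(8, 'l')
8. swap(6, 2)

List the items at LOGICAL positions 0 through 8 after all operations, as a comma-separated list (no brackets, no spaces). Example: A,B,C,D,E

After op 1 (swap(3, 4)): offset=0, physical=[A,B,C,E,D,F,G,H,I], logical=[A,B,C,E,D,F,G,H,I]
After op 2 (replace(5, 'o')): offset=0, physical=[A,B,C,E,D,o,G,H,I], logical=[A,B,C,E,D,o,G,H,I]
After op 3 (replace(3, 'l')): offset=0, physical=[A,B,C,l,D,o,G,H,I], logical=[A,B,C,l,D,o,G,H,I]
After op 4 (replace(5, 'l')): offset=0, physical=[A,B,C,l,D,l,G,H,I], logical=[A,B,C,l,D,l,G,H,I]
After op 5 (rotate(+2)): offset=2, physical=[A,B,C,l,D,l,G,H,I], logical=[C,l,D,l,G,H,I,A,B]
After op 6 (rotate(-3)): offset=8, physical=[A,B,C,l,D,l,G,H,I], logical=[I,A,B,C,l,D,l,G,H]
After op 7 (replace(8, 'l')): offset=8, physical=[A,B,C,l,D,l,G,l,I], logical=[I,A,B,C,l,D,l,G,l]
After op 8 (swap(6, 2)): offset=8, physical=[A,l,C,l,D,B,G,l,I], logical=[I,A,l,C,l,D,B,G,l]

Answer: I,A,l,C,l,D,B,G,l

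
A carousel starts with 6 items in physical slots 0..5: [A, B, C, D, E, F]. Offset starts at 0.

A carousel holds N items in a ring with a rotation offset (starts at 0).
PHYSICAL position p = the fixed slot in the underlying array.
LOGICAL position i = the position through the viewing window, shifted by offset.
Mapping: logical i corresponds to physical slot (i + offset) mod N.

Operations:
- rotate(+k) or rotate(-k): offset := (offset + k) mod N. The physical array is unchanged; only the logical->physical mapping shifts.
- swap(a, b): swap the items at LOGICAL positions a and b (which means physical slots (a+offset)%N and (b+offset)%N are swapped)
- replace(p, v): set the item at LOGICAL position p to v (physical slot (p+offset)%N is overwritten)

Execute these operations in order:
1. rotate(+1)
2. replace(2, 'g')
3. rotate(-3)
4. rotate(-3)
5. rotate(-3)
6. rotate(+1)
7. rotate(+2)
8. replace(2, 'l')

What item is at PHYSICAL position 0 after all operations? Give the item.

Answer: A

Derivation:
After op 1 (rotate(+1)): offset=1, physical=[A,B,C,D,E,F], logical=[B,C,D,E,F,A]
After op 2 (replace(2, 'g')): offset=1, physical=[A,B,C,g,E,F], logical=[B,C,g,E,F,A]
After op 3 (rotate(-3)): offset=4, physical=[A,B,C,g,E,F], logical=[E,F,A,B,C,g]
After op 4 (rotate(-3)): offset=1, physical=[A,B,C,g,E,F], logical=[B,C,g,E,F,A]
After op 5 (rotate(-3)): offset=4, physical=[A,B,C,g,E,F], logical=[E,F,A,B,C,g]
After op 6 (rotate(+1)): offset=5, physical=[A,B,C,g,E,F], logical=[F,A,B,C,g,E]
After op 7 (rotate(+2)): offset=1, physical=[A,B,C,g,E,F], logical=[B,C,g,E,F,A]
After op 8 (replace(2, 'l')): offset=1, physical=[A,B,C,l,E,F], logical=[B,C,l,E,F,A]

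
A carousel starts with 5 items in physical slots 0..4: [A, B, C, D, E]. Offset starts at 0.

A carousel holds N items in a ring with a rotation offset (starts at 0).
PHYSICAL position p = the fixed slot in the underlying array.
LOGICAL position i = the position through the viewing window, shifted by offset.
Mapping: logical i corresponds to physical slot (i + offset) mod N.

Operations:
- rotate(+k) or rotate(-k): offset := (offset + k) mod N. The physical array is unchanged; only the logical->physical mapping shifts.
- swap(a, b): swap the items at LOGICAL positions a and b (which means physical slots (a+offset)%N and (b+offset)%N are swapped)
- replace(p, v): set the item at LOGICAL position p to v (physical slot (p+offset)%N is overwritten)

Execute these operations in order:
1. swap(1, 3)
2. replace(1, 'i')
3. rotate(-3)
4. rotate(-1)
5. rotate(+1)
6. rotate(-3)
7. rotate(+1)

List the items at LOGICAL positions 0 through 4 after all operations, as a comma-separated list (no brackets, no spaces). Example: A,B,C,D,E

Answer: A,i,C,B,E

Derivation:
After op 1 (swap(1, 3)): offset=0, physical=[A,D,C,B,E], logical=[A,D,C,B,E]
After op 2 (replace(1, 'i')): offset=0, physical=[A,i,C,B,E], logical=[A,i,C,B,E]
After op 3 (rotate(-3)): offset=2, physical=[A,i,C,B,E], logical=[C,B,E,A,i]
After op 4 (rotate(-1)): offset=1, physical=[A,i,C,B,E], logical=[i,C,B,E,A]
After op 5 (rotate(+1)): offset=2, physical=[A,i,C,B,E], logical=[C,B,E,A,i]
After op 6 (rotate(-3)): offset=4, physical=[A,i,C,B,E], logical=[E,A,i,C,B]
After op 7 (rotate(+1)): offset=0, physical=[A,i,C,B,E], logical=[A,i,C,B,E]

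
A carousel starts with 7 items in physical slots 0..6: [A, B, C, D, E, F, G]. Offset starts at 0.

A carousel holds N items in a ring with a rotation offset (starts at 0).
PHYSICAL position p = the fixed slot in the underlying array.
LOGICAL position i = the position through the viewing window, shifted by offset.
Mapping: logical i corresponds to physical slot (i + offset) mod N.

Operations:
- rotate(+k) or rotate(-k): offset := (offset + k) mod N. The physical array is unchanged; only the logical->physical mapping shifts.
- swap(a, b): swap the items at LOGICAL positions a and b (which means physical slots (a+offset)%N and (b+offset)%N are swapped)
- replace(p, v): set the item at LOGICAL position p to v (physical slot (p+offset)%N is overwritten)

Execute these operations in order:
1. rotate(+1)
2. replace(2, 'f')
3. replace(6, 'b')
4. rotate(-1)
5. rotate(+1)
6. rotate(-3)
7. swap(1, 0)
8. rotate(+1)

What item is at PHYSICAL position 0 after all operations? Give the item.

After op 1 (rotate(+1)): offset=1, physical=[A,B,C,D,E,F,G], logical=[B,C,D,E,F,G,A]
After op 2 (replace(2, 'f')): offset=1, physical=[A,B,C,f,E,F,G], logical=[B,C,f,E,F,G,A]
After op 3 (replace(6, 'b')): offset=1, physical=[b,B,C,f,E,F,G], logical=[B,C,f,E,F,G,b]
After op 4 (rotate(-1)): offset=0, physical=[b,B,C,f,E,F,G], logical=[b,B,C,f,E,F,G]
After op 5 (rotate(+1)): offset=1, physical=[b,B,C,f,E,F,G], logical=[B,C,f,E,F,G,b]
After op 6 (rotate(-3)): offset=5, physical=[b,B,C,f,E,F,G], logical=[F,G,b,B,C,f,E]
After op 7 (swap(1, 0)): offset=5, physical=[b,B,C,f,E,G,F], logical=[G,F,b,B,C,f,E]
After op 8 (rotate(+1)): offset=6, physical=[b,B,C,f,E,G,F], logical=[F,b,B,C,f,E,G]

Answer: b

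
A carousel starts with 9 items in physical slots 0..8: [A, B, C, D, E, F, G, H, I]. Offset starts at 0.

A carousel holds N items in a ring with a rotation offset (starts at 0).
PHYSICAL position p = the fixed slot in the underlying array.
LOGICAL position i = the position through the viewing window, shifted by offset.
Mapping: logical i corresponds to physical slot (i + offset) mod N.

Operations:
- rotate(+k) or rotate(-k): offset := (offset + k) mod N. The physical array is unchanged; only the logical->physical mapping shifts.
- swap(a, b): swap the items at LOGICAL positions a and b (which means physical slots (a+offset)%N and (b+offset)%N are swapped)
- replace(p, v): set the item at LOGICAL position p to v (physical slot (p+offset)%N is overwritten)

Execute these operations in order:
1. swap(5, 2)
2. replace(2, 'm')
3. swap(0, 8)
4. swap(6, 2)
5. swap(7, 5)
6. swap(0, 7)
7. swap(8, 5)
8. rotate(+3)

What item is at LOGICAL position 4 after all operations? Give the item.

Answer: I

Derivation:
After op 1 (swap(5, 2)): offset=0, physical=[A,B,F,D,E,C,G,H,I], logical=[A,B,F,D,E,C,G,H,I]
After op 2 (replace(2, 'm')): offset=0, physical=[A,B,m,D,E,C,G,H,I], logical=[A,B,m,D,E,C,G,H,I]
After op 3 (swap(0, 8)): offset=0, physical=[I,B,m,D,E,C,G,H,A], logical=[I,B,m,D,E,C,G,H,A]
After op 4 (swap(6, 2)): offset=0, physical=[I,B,G,D,E,C,m,H,A], logical=[I,B,G,D,E,C,m,H,A]
After op 5 (swap(7, 5)): offset=0, physical=[I,B,G,D,E,H,m,C,A], logical=[I,B,G,D,E,H,m,C,A]
After op 6 (swap(0, 7)): offset=0, physical=[C,B,G,D,E,H,m,I,A], logical=[C,B,G,D,E,H,m,I,A]
After op 7 (swap(8, 5)): offset=0, physical=[C,B,G,D,E,A,m,I,H], logical=[C,B,G,D,E,A,m,I,H]
After op 8 (rotate(+3)): offset=3, physical=[C,B,G,D,E,A,m,I,H], logical=[D,E,A,m,I,H,C,B,G]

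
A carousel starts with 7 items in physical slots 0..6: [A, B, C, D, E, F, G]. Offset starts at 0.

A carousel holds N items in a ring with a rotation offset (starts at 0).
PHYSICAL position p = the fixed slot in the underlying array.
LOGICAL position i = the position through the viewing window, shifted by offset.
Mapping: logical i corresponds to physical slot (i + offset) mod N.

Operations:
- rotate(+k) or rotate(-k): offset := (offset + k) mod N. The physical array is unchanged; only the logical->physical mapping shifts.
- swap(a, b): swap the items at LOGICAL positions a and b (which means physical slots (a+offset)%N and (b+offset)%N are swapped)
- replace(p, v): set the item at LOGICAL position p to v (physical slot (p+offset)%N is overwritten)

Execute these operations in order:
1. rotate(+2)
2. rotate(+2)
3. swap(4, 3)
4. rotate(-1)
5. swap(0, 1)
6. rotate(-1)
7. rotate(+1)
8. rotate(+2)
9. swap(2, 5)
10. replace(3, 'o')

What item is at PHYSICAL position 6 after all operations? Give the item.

Answer: G

Derivation:
After op 1 (rotate(+2)): offset=2, physical=[A,B,C,D,E,F,G], logical=[C,D,E,F,G,A,B]
After op 2 (rotate(+2)): offset=4, physical=[A,B,C,D,E,F,G], logical=[E,F,G,A,B,C,D]
After op 3 (swap(4, 3)): offset=4, physical=[B,A,C,D,E,F,G], logical=[E,F,G,B,A,C,D]
After op 4 (rotate(-1)): offset=3, physical=[B,A,C,D,E,F,G], logical=[D,E,F,G,B,A,C]
After op 5 (swap(0, 1)): offset=3, physical=[B,A,C,E,D,F,G], logical=[E,D,F,G,B,A,C]
After op 6 (rotate(-1)): offset=2, physical=[B,A,C,E,D,F,G], logical=[C,E,D,F,G,B,A]
After op 7 (rotate(+1)): offset=3, physical=[B,A,C,E,D,F,G], logical=[E,D,F,G,B,A,C]
After op 8 (rotate(+2)): offset=5, physical=[B,A,C,E,D,F,G], logical=[F,G,B,A,C,E,D]
After op 9 (swap(2, 5)): offset=5, physical=[E,A,C,B,D,F,G], logical=[F,G,E,A,C,B,D]
After op 10 (replace(3, 'o')): offset=5, physical=[E,o,C,B,D,F,G], logical=[F,G,E,o,C,B,D]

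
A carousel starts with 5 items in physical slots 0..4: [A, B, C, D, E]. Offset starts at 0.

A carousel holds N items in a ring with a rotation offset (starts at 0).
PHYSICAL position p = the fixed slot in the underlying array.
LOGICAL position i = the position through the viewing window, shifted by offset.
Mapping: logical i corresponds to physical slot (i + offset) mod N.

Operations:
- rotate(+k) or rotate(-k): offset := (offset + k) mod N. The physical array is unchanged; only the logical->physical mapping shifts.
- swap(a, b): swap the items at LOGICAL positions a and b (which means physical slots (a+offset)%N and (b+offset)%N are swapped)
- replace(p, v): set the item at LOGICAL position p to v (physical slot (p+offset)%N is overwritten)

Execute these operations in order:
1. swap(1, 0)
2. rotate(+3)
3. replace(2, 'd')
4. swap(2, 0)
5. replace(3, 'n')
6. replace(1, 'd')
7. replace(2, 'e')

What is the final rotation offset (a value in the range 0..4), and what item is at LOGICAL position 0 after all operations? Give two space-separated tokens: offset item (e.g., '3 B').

Answer: 3 d

Derivation:
After op 1 (swap(1, 0)): offset=0, physical=[B,A,C,D,E], logical=[B,A,C,D,E]
After op 2 (rotate(+3)): offset=3, physical=[B,A,C,D,E], logical=[D,E,B,A,C]
After op 3 (replace(2, 'd')): offset=3, physical=[d,A,C,D,E], logical=[D,E,d,A,C]
After op 4 (swap(2, 0)): offset=3, physical=[D,A,C,d,E], logical=[d,E,D,A,C]
After op 5 (replace(3, 'n')): offset=3, physical=[D,n,C,d,E], logical=[d,E,D,n,C]
After op 6 (replace(1, 'd')): offset=3, physical=[D,n,C,d,d], logical=[d,d,D,n,C]
After op 7 (replace(2, 'e')): offset=3, physical=[e,n,C,d,d], logical=[d,d,e,n,C]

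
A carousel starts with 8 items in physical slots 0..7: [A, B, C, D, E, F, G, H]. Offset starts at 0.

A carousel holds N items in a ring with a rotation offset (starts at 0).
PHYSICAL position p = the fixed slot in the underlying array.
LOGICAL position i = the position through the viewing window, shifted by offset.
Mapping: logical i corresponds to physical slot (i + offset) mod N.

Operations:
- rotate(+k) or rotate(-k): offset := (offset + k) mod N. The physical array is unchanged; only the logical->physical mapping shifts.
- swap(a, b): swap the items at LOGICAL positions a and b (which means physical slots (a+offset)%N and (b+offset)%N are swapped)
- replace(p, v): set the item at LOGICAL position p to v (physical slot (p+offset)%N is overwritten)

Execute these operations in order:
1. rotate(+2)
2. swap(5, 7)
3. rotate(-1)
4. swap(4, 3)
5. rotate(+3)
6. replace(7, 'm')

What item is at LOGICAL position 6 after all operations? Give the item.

After op 1 (rotate(+2)): offset=2, physical=[A,B,C,D,E,F,G,H], logical=[C,D,E,F,G,H,A,B]
After op 2 (swap(5, 7)): offset=2, physical=[A,H,C,D,E,F,G,B], logical=[C,D,E,F,G,B,A,H]
After op 3 (rotate(-1)): offset=1, physical=[A,H,C,D,E,F,G,B], logical=[H,C,D,E,F,G,B,A]
After op 4 (swap(4, 3)): offset=1, physical=[A,H,C,D,F,E,G,B], logical=[H,C,D,F,E,G,B,A]
After op 5 (rotate(+3)): offset=4, physical=[A,H,C,D,F,E,G,B], logical=[F,E,G,B,A,H,C,D]
After op 6 (replace(7, 'm')): offset=4, physical=[A,H,C,m,F,E,G,B], logical=[F,E,G,B,A,H,C,m]

Answer: C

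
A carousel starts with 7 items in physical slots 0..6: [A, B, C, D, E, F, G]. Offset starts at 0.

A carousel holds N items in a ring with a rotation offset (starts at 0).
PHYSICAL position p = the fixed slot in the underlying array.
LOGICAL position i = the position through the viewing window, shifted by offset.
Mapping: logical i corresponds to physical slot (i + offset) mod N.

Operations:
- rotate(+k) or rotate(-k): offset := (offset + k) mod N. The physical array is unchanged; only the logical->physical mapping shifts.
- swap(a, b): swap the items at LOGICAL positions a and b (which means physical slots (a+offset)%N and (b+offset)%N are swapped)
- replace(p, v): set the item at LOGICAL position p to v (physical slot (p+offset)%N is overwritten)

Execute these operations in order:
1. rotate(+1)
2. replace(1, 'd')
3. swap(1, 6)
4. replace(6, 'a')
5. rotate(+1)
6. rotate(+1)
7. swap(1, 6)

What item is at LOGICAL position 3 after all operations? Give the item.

After op 1 (rotate(+1)): offset=1, physical=[A,B,C,D,E,F,G], logical=[B,C,D,E,F,G,A]
After op 2 (replace(1, 'd')): offset=1, physical=[A,B,d,D,E,F,G], logical=[B,d,D,E,F,G,A]
After op 3 (swap(1, 6)): offset=1, physical=[d,B,A,D,E,F,G], logical=[B,A,D,E,F,G,d]
After op 4 (replace(6, 'a')): offset=1, physical=[a,B,A,D,E,F,G], logical=[B,A,D,E,F,G,a]
After op 5 (rotate(+1)): offset=2, physical=[a,B,A,D,E,F,G], logical=[A,D,E,F,G,a,B]
After op 6 (rotate(+1)): offset=3, physical=[a,B,A,D,E,F,G], logical=[D,E,F,G,a,B,A]
After op 7 (swap(1, 6)): offset=3, physical=[a,B,E,D,A,F,G], logical=[D,A,F,G,a,B,E]

Answer: G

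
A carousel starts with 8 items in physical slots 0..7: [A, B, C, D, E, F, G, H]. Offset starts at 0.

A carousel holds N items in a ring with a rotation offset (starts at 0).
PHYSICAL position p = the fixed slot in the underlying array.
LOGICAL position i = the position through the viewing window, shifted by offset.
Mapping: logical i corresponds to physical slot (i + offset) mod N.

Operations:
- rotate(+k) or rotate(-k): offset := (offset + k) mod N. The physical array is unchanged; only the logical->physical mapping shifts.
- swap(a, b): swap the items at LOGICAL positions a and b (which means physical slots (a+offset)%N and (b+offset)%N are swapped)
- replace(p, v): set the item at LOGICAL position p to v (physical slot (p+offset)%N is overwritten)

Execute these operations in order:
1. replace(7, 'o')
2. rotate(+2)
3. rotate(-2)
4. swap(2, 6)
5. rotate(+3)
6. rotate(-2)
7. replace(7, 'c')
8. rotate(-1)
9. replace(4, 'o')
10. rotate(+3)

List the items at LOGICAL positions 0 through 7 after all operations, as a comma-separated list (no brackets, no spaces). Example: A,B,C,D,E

Answer: D,o,F,C,o,c,B,G

Derivation:
After op 1 (replace(7, 'o')): offset=0, physical=[A,B,C,D,E,F,G,o], logical=[A,B,C,D,E,F,G,o]
After op 2 (rotate(+2)): offset=2, physical=[A,B,C,D,E,F,G,o], logical=[C,D,E,F,G,o,A,B]
After op 3 (rotate(-2)): offset=0, physical=[A,B,C,D,E,F,G,o], logical=[A,B,C,D,E,F,G,o]
After op 4 (swap(2, 6)): offset=0, physical=[A,B,G,D,E,F,C,o], logical=[A,B,G,D,E,F,C,o]
After op 5 (rotate(+3)): offset=3, physical=[A,B,G,D,E,F,C,o], logical=[D,E,F,C,o,A,B,G]
After op 6 (rotate(-2)): offset=1, physical=[A,B,G,D,E,F,C,o], logical=[B,G,D,E,F,C,o,A]
After op 7 (replace(7, 'c')): offset=1, physical=[c,B,G,D,E,F,C,o], logical=[B,G,D,E,F,C,o,c]
After op 8 (rotate(-1)): offset=0, physical=[c,B,G,D,E,F,C,o], logical=[c,B,G,D,E,F,C,o]
After op 9 (replace(4, 'o')): offset=0, physical=[c,B,G,D,o,F,C,o], logical=[c,B,G,D,o,F,C,o]
After op 10 (rotate(+3)): offset=3, physical=[c,B,G,D,o,F,C,o], logical=[D,o,F,C,o,c,B,G]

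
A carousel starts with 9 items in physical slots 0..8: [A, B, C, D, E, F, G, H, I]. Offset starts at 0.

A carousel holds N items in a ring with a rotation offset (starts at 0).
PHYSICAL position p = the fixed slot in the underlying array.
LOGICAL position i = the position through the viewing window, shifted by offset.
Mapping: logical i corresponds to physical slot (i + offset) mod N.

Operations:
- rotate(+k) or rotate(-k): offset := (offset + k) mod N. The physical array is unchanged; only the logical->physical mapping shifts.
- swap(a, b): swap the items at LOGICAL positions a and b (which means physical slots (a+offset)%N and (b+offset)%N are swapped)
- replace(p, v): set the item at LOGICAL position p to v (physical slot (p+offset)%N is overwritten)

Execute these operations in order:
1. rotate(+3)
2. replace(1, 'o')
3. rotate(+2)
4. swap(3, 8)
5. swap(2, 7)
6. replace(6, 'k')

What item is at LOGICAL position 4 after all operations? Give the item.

After op 1 (rotate(+3)): offset=3, physical=[A,B,C,D,E,F,G,H,I], logical=[D,E,F,G,H,I,A,B,C]
After op 2 (replace(1, 'o')): offset=3, physical=[A,B,C,D,o,F,G,H,I], logical=[D,o,F,G,H,I,A,B,C]
After op 3 (rotate(+2)): offset=5, physical=[A,B,C,D,o,F,G,H,I], logical=[F,G,H,I,A,B,C,D,o]
After op 4 (swap(3, 8)): offset=5, physical=[A,B,C,D,I,F,G,H,o], logical=[F,G,H,o,A,B,C,D,I]
After op 5 (swap(2, 7)): offset=5, physical=[A,B,C,H,I,F,G,D,o], logical=[F,G,D,o,A,B,C,H,I]
After op 6 (replace(6, 'k')): offset=5, physical=[A,B,k,H,I,F,G,D,o], logical=[F,G,D,o,A,B,k,H,I]

Answer: A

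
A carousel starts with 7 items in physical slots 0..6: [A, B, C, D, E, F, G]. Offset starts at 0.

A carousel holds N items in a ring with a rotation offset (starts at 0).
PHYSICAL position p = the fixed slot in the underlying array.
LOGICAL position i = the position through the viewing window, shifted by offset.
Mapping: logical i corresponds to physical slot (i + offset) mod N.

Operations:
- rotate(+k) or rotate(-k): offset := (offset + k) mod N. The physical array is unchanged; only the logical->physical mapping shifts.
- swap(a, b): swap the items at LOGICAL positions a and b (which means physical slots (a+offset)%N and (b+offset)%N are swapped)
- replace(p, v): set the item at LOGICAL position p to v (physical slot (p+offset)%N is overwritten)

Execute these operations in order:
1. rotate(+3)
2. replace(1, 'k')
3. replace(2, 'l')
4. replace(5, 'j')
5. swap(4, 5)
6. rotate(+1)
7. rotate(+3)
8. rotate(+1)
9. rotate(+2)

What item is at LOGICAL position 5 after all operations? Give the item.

Answer: A

Derivation:
After op 1 (rotate(+3)): offset=3, physical=[A,B,C,D,E,F,G], logical=[D,E,F,G,A,B,C]
After op 2 (replace(1, 'k')): offset=3, physical=[A,B,C,D,k,F,G], logical=[D,k,F,G,A,B,C]
After op 3 (replace(2, 'l')): offset=3, physical=[A,B,C,D,k,l,G], logical=[D,k,l,G,A,B,C]
After op 4 (replace(5, 'j')): offset=3, physical=[A,j,C,D,k,l,G], logical=[D,k,l,G,A,j,C]
After op 5 (swap(4, 5)): offset=3, physical=[j,A,C,D,k,l,G], logical=[D,k,l,G,j,A,C]
After op 6 (rotate(+1)): offset=4, physical=[j,A,C,D,k,l,G], logical=[k,l,G,j,A,C,D]
After op 7 (rotate(+3)): offset=0, physical=[j,A,C,D,k,l,G], logical=[j,A,C,D,k,l,G]
After op 8 (rotate(+1)): offset=1, physical=[j,A,C,D,k,l,G], logical=[A,C,D,k,l,G,j]
After op 9 (rotate(+2)): offset=3, physical=[j,A,C,D,k,l,G], logical=[D,k,l,G,j,A,C]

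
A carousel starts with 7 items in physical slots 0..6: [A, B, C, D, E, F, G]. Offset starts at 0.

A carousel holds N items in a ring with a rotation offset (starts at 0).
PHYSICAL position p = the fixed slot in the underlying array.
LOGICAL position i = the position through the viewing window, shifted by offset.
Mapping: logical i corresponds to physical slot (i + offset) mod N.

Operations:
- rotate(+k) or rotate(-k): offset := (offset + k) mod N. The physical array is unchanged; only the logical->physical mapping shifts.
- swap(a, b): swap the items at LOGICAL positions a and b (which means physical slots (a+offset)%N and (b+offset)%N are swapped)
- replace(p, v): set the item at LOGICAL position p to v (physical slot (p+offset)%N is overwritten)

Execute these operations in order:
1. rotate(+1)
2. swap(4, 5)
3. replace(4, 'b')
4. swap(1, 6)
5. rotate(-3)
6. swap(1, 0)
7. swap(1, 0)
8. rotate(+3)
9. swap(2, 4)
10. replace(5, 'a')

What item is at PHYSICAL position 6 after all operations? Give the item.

After op 1 (rotate(+1)): offset=1, physical=[A,B,C,D,E,F,G], logical=[B,C,D,E,F,G,A]
After op 2 (swap(4, 5)): offset=1, physical=[A,B,C,D,E,G,F], logical=[B,C,D,E,G,F,A]
After op 3 (replace(4, 'b')): offset=1, physical=[A,B,C,D,E,b,F], logical=[B,C,D,E,b,F,A]
After op 4 (swap(1, 6)): offset=1, physical=[C,B,A,D,E,b,F], logical=[B,A,D,E,b,F,C]
After op 5 (rotate(-3)): offset=5, physical=[C,B,A,D,E,b,F], logical=[b,F,C,B,A,D,E]
After op 6 (swap(1, 0)): offset=5, physical=[C,B,A,D,E,F,b], logical=[F,b,C,B,A,D,E]
After op 7 (swap(1, 0)): offset=5, physical=[C,B,A,D,E,b,F], logical=[b,F,C,B,A,D,E]
After op 8 (rotate(+3)): offset=1, physical=[C,B,A,D,E,b,F], logical=[B,A,D,E,b,F,C]
After op 9 (swap(2, 4)): offset=1, physical=[C,B,A,b,E,D,F], logical=[B,A,b,E,D,F,C]
After op 10 (replace(5, 'a')): offset=1, physical=[C,B,A,b,E,D,a], logical=[B,A,b,E,D,a,C]

Answer: a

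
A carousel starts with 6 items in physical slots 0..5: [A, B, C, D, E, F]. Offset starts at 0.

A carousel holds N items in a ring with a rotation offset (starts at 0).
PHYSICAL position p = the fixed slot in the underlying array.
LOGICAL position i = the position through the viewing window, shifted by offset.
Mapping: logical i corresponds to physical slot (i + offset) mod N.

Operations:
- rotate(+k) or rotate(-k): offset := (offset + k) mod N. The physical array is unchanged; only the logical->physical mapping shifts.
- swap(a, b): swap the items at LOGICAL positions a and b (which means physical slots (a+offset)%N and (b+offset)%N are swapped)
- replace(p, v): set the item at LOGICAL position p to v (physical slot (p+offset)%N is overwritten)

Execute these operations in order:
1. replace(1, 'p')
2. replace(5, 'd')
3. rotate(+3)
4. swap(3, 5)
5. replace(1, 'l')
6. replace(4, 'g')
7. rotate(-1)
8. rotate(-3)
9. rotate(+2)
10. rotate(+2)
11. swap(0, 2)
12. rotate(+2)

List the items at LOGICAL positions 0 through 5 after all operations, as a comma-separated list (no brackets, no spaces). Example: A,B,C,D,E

After op 1 (replace(1, 'p')): offset=0, physical=[A,p,C,D,E,F], logical=[A,p,C,D,E,F]
After op 2 (replace(5, 'd')): offset=0, physical=[A,p,C,D,E,d], logical=[A,p,C,D,E,d]
After op 3 (rotate(+3)): offset=3, physical=[A,p,C,D,E,d], logical=[D,E,d,A,p,C]
After op 4 (swap(3, 5)): offset=3, physical=[C,p,A,D,E,d], logical=[D,E,d,C,p,A]
After op 5 (replace(1, 'l')): offset=3, physical=[C,p,A,D,l,d], logical=[D,l,d,C,p,A]
After op 6 (replace(4, 'g')): offset=3, physical=[C,g,A,D,l,d], logical=[D,l,d,C,g,A]
After op 7 (rotate(-1)): offset=2, physical=[C,g,A,D,l,d], logical=[A,D,l,d,C,g]
After op 8 (rotate(-3)): offset=5, physical=[C,g,A,D,l,d], logical=[d,C,g,A,D,l]
After op 9 (rotate(+2)): offset=1, physical=[C,g,A,D,l,d], logical=[g,A,D,l,d,C]
After op 10 (rotate(+2)): offset=3, physical=[C,g,A,D,l,d], logical=[D,l,d,C,g,A]
After op 11 (swap(0, 2)): offset=3, physical=[C,g,A,d,l,D], logical=[d,l,D,C,g,A]
After op 12 (rotate(+2)): offset=5, physical=[C,g,A,d,l,D], logical=[D,C,g,A,d,l]

Answer: D,C,g,A,d,l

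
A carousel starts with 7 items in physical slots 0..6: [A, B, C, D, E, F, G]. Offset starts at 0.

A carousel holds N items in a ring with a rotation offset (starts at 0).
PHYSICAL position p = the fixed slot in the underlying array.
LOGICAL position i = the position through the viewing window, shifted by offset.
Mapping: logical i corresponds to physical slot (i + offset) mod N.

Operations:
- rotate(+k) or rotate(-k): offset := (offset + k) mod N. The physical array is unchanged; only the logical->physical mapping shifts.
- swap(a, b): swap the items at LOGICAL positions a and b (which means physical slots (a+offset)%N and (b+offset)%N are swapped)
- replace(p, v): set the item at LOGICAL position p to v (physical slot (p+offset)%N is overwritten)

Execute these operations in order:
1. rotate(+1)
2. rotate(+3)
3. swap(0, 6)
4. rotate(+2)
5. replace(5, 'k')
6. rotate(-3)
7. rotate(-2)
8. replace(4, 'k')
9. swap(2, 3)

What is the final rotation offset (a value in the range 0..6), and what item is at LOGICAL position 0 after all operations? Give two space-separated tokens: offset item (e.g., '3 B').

Answer: 1 B

Derivation:
After op 1 (rotate(+1)): offset=1, physical=[A,B,C,D,E,F,G], logical=[B,C,D,E,F,G,A]
After op 2 (rotate(+3)): offset=4, physical=[A,B,C,D,E,F,G], logical=[E,F,G,A,B,C,D]
After op 3 (swap(0, 6)): offset=4, physical=[A,B,C,E,D,F,G], logical=[D,F,G,A,B,C,E]
After op 4 (rotate(+2)): offset=6, physical=[A,B,C,E,D,F,G], logical=[G,A,B,C,E,D,F]
After op 5 (replace(5, 'k')): offset=6, physical=[A,B,C,E,k,F,G], logical=[G,A,B,C,E,k,F]
After op 6 (rotate(-3)): offset=3, physical=[A,B,C,E,k,F,G], logical=[E,k,F,G,A,B,C]
After op 7 (rotate(-2)): offset=1, physical=[A,B,C,E,k,F,G], logical=[B,C,E,k,F,G,A]
After op 8 (replace(4, 'k')): offset=1, physical=[A,B,C,E,k,k,G], logical=[B,C,E,k,k,G,A]
After op 9 (swap(2, 3)): offset=1, physical=[A,B,C,k,E,k,G], logical=[B,C,k,E,k,G,A]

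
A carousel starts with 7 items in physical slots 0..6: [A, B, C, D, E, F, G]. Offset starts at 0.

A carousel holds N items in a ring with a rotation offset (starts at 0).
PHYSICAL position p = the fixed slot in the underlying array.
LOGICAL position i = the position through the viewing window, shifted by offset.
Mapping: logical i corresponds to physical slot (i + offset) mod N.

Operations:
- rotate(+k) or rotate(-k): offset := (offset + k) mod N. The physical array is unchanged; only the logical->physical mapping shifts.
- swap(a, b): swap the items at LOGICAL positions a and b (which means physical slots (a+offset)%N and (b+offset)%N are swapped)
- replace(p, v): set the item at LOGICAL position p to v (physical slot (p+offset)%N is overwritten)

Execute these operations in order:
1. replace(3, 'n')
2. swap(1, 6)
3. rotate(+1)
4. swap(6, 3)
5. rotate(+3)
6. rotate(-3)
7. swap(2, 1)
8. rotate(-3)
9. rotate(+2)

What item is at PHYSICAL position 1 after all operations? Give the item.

After op 1 (replace(3, 'n')): offset=0, physical=[A,B,C,n,E,F,G], logical=[A,B,C,n,E,F,G]
After op 2 (swap(1, 6)): offset=0, physical=[A,G,C,n,E,F,B], logical=[A,G,C,n,E,F,B]
After op 3 (rotate(+1)): offset=1, physical=[A,G,C,n,E,F,B], logical=[G,C,n,E,F,B,A]
After op 4 (swap(6, 3)): offset=1, physical=[E,G,C,n,A,F,B], logical=[G,C,n,A,F,B,E]
After op 5 (rotate(+3)): offset=4, physical=[E,G,C,n,A,F,B], logical=[A,F,B,E,G,C,n]
After op 6 (rotate(-3)): offset=1, physical=[E,G,C,n,A,F,B], logical=[G,C,n,A,F,B,E]
After op 7 (swap(2, 1)): offset=1, physical=[E,G,n,C,A,F,B], logical=[G,n,C,A,F,B,E]
After op 8 (rotate(-3)): offset=5, physical=[E,G,n,C,A,F,B], logical=[F,B,E,G,n,C,A]
After op 9 (rotate(+2)): offset=0, physical=[E,G,n,C,A,F,B], logical=[E,G,n,C,A,F,B]

Answer: G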